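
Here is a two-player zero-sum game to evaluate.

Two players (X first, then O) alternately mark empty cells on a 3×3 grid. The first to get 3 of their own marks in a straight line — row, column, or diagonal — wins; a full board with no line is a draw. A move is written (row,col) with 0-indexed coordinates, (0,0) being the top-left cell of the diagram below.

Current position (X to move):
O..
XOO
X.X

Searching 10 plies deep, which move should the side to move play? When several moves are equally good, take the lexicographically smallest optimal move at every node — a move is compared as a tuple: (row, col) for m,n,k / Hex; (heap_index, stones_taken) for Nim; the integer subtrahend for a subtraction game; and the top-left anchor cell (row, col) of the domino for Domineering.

X's best at [O../XOO/X.X]: (2,1)

p1 X@[O../XOO/X.X]: (0,1)[OX./XOO/X.X]+0 (0,2)[O.X/XOO/X.X]+0 (2,1)[O../XOO/XXX]+1*
p2 O@[O../XOO/XXX] terminal -1; root [O../XOO/X.X] d10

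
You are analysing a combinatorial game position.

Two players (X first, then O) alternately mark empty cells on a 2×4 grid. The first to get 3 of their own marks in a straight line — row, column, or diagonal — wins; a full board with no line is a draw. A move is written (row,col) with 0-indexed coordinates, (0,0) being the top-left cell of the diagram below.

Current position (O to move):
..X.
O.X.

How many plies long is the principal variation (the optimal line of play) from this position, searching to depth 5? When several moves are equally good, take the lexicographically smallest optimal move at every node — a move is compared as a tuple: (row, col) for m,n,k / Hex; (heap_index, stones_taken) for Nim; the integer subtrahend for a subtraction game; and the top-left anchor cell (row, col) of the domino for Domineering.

PV length from [..X./O.X.]: 5 plies

ply 1, O at ..X./O.X. | (0,0)=+0→O.X./O.X.*; (0,1)=+0→.OX./O.X.; (0,3)=+0→..XO/O.X.; (1,1)=-1→..X./OOX.; (1,3)=-1→..X./O.XO
ply 2, X at O.X./O.X. | (0,1)=+0→OXX./O.X.*; (0,3)=+0→O.XX/O.X.; (1,1)=+0→O.X./OXX.; (1,3)=+0→O.X./O.XX
ply 3, O at OXX./O.X. | (0,3)=+0→OXXO/O.X.*; (1,1)=-1→OXX./OOX.; (1,3)=-1→OXX./O.XO
ply 4, X at OXXO/O.X. | (1,1)=+0→OXXO/OXX.*; (1,3)=+0→OXXO/O.XX
ply 5, O at OXXO/OXX. | (1,3)=+0→OXXO/OXXO*
ply 6: OXXO/OXXO is terminal +0 (X); from ..X./O.X. depth 5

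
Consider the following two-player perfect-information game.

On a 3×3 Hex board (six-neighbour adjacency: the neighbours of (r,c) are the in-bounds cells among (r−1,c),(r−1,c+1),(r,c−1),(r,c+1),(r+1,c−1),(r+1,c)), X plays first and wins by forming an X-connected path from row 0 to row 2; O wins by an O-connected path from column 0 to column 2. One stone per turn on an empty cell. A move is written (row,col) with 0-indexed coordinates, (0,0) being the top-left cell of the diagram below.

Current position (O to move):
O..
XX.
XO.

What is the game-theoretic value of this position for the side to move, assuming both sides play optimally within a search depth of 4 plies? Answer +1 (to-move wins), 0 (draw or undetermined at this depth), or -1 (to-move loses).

p1 O@[O../XX./XO.]: (0,1)[OO./XX./XO.]-1* (0,2)[O.O/XX./XO.]-1 (1,2)[O../XXO/XO.]-1 (2,2)[O../XX./XOO]-1
p2 X@[OO./XX./XO.]: (0,2)[OOX/XX./XO.]+1* (1,2)[OO./XXX/XO.]-1 (2,2)[OO./XX./XOX]-1
p3 O@[OOX/XX./XO.] terminal -1; root [O../XX./XO.] d4

value(O../XX./XO., O) = -1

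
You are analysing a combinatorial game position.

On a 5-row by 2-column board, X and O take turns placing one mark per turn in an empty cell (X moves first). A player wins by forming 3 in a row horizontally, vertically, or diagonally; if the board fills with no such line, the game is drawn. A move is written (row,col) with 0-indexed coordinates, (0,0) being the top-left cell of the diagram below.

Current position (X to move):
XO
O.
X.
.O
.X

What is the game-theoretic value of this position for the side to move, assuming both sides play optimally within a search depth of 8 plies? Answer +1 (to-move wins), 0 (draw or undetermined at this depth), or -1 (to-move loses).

ply 1, X at XO/O./X./.O/.X | (1,1)=+0→XO/OX/X./.O/.X*; (2,1)=+0→XO/O./XX/.O/.X; (3,0)=+0→XO/O./X./XO/.X; (4,0)=+0→XO/O./X./.O/XX
ply 2, O at XO/OX/X./.O/.X | (2,1)=+0→XO/OX/XO/.O/.X*; (3,0)=+0→XO/OX/X./OO/.X; (4,0)=+0→XO/OX/X./.O/OX
ply 3, X at XO/OX/XO/.O/.X | (3,0)=+0→XO/OX/XO/XO/.X*; (4,0)=+0→XO/OX/XO/.O/XX
ply 4, O at XO/OX/XO/XO/.X | (4,0)=+0→XO/OX/XO/XO/OX*
ply 5: XO/OX/XO/XO/OX is terminal +0 (X); from XO/O./X./.O/.X depth 8

value(XO/O./X./.O/.X, X) = 0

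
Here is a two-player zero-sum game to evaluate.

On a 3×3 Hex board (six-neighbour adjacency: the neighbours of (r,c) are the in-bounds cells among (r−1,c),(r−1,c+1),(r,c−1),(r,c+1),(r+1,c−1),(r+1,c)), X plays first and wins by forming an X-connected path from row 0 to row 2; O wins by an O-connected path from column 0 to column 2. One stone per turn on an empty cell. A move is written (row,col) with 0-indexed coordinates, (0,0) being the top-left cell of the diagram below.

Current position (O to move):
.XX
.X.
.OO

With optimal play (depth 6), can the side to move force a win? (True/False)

O winning at [.XX/.X./.OO]: True

[.XX/.X./.OO] O move#1: (0,0):-1/OXX/.X./.OO, (1,0):-1/.XX/OX./.OO, (1,2):-1/.XX/.XO/.OO, (2,0):+1/.XX/.X./OOO*
[.XX/.X./OOO] end (terminal -1, X#2); searched .XX/.X./.OO to 6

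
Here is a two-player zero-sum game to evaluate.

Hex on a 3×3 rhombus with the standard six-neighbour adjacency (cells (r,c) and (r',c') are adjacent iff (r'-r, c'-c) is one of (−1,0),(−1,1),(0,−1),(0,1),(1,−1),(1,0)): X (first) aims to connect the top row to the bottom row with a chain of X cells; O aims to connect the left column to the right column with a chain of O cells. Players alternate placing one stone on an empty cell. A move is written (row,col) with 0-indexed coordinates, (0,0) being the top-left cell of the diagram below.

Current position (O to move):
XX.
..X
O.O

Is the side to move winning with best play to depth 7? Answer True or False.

p1 O@[XX./..X/O.O]: (0,2)[XXO/..X/O.O]+1* (1,0)[XX./O.X/O.O]-1 (1,1)[XX./.OX/O.O]+1 (2,1)[XX./..X/OOO]+1
p2 X@[XXO/..X/O.O]: (1,0)[XXO/X.X/O.O]-1* (1,1)[XXO/.XX/O.O]-1 (2,1)[XXO/..X/OXO]-1
p3 O@[XXO/X.X/O.O]: (1,1)[XXO/XOX/O.O]+1* (2,1)[XXO/X.X/OOO]+1
p4 X@[XXO/XOX/O.O] terminal -1; root [XX./..X/O.O] d7

O winning at [XX./..X/O.O]: True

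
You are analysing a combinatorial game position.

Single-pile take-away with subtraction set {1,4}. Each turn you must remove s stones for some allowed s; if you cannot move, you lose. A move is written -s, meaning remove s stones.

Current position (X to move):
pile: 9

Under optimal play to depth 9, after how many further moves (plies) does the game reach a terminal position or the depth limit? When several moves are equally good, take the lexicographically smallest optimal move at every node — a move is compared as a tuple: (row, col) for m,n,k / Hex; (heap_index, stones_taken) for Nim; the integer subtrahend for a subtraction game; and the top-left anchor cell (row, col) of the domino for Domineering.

ply 1, X at 9 | -1=-1→8; -4=+1→5*
ply 2, O at 5 | -1=-1→4*; -4=-1→1
ply 3, X at 4 | -1=-1→3; -4=+1→0*
ply 4: 0 is terminal -1 (O); from 9 depth 9

PV length from [9]: 3 plies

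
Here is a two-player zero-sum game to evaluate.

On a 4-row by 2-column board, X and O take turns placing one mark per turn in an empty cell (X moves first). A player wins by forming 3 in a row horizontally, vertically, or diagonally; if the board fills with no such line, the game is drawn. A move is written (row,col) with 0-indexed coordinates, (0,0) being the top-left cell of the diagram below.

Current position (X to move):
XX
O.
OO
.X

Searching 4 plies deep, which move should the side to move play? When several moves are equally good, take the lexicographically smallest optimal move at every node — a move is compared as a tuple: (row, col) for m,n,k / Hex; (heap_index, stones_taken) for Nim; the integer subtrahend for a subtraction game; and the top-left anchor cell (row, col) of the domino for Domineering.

[XX/O./OO/.X] X move#1: (1,1):-1/XX/OX/OO/.X, (3,0):+0/XX/O./OO/XX*
[XX/O./OO/XX] O move#2: (1,1):+0/XX/OO/OO/XX*
[XX/OO/OO/XX] end (terminal +0, X#3); searched XX/O./OO/.X to 4

X's best at [XX/O./OO/.X]: (3,0)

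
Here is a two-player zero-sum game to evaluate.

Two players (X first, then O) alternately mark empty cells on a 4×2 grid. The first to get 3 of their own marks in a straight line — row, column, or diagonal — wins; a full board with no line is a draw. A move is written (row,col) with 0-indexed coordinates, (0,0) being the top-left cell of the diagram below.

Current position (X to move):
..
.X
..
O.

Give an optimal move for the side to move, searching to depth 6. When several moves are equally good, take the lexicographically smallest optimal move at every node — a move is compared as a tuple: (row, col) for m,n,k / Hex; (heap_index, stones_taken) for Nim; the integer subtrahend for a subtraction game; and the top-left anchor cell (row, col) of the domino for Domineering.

X's best at [../.X/../O.]: (2,1)

[../.X/../O.] X move#1: (0,0):+0/X./.X/../O., (0,1):+0/.X/.X/../O., (1,0):+0/../XX/../O., (2,0):+0/../.X/X./O., (2,1):+1/../.X/.X/O.*, (3,1):+0/../.X/../OX
[../.X/.X/O.] O move#2: (0,0):-1/O./.X/.X/O.*, (0,1):-1/.O/.X/.X/O., (1,0):-1/../OX/.X/O., (2,0):-1/../.X/OX/O., (3,1):-1/../.X/.X/OO
[O./.X/.X/O.] X move#3: (0,1):+1/OX/.X/.X/O.*, (1,0):+1/O./XX/.X/O., (2,0):+1/O./.X/XX/O., (3,1):+1/O./.X/.X/OX
[OX/.X/.X/O.] end (terminal -1, O#4); searched ../.X/../O. to 6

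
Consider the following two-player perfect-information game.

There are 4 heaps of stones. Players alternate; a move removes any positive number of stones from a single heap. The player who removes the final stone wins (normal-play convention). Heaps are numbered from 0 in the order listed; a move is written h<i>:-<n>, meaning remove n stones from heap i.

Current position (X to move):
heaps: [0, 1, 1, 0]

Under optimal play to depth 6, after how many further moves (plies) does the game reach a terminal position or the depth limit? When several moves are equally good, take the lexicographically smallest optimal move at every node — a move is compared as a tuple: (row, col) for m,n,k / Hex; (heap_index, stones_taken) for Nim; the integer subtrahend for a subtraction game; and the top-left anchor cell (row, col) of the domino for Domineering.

[(0,1,1,0)] X move#1: h1:-1:-1/(0,0,1,0)*, h2:-1:-1/(0,1,0,0)
[(0,0,1,0)] O move#2: h2:-1:+1/(0,0,0,0)*
[(0,0,0,0)] end (terminal -1, X#3); searched (0,1,1,0) to 6

PV length from [(0,1,1,0)]: 2 plies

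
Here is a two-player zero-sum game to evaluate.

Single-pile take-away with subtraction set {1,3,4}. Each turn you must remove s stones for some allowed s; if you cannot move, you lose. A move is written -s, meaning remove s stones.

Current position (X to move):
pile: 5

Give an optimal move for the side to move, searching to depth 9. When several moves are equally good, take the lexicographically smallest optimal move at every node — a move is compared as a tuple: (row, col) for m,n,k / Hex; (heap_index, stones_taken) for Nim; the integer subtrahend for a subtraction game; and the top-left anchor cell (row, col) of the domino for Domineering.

ply 1, X at 5 | -1=-1→4; -3=+1→2*; -4=-1→1
ply 2, O at 2 | -1=-1→1*
ply 3, X at 1 | -1=+1→0*
ply 4: 0 is terminal -1 (O); from 5 depth 9

X's best at [5]: -3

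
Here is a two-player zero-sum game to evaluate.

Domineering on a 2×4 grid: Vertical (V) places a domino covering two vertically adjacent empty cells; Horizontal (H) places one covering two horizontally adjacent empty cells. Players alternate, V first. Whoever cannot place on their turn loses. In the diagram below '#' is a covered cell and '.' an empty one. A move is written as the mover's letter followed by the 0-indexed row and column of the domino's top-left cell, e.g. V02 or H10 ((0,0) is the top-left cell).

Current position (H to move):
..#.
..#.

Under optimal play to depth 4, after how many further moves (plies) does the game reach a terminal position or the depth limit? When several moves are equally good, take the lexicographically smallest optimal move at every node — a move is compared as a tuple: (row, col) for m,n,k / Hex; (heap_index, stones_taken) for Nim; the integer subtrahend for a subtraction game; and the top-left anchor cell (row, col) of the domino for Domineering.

PV length from [..#./..#.]: 3 plies

p1 H@[..#./..#.]: H00[###./..#.]+1* H10[..#./###.]+1
p2 V@[###./..#.]: V03[####/..##]-1*
p3 H@[####/..##]: H10[####/####]+1*
p4 V@[####/####] terminal -1; root [..#./..#.] d4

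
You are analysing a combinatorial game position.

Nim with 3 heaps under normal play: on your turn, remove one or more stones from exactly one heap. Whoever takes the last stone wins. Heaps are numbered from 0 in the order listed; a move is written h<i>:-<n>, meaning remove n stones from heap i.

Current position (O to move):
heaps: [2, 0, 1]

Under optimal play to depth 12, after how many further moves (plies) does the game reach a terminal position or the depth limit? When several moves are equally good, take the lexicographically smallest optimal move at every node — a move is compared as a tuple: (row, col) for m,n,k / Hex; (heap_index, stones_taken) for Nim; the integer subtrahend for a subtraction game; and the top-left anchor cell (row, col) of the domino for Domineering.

ply 1, O at (2,0,1) | h0:-1=+1→(1,0,1)*; h0:-2=-1→(0,0,1); h2:-1=-1→(2,0,0)
ply 2, X at (1,0,1) | h0:-1=-1→(0,0,1)*; h2:-1=-1→(1,0,0)
ply 3, O at (0,0,1) | h2:-1=+1→(0,0,0)*
ply 4: (0,0,0) is terminal -1 (X); from (2,0,1) depth 12

PV length from [(2,0,1)]: 3 plies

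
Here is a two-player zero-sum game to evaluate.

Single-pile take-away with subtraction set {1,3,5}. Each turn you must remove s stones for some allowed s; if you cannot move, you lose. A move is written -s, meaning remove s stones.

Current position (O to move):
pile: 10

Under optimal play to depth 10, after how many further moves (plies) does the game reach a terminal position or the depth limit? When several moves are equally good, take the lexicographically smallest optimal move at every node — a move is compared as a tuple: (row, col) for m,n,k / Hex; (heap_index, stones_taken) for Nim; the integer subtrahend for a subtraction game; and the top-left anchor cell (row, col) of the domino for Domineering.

p1 O@[10]: -1[9]-1* -3[7]-1 -5[5]-1
p2 X@[9]: -1[8]+1* -3[6]+1 -5[4]+1
p3 O@[8]: -1[7]-1* -3[5]-1 -5[3]-1
p4 X@[7]: -1[6]+1* -3[4]+1 -5[2]+1
p5 O@[6]: -1[5]-1* -3[3]-1 -5[1]-1
p6 X@[5]: -1[4]+1* -3[2]+1 -5[0]+1
p7 O@[4]: -1[3]-1* -3[1]-1
p8 X@[3]: -1[2]+1* -3[0]+1
p9 O@[2]: -1[1]-1*
p10 X@[1]: -1[0]+1*
p11 O@[0] terminal -1; root [10] d10

PV length from [10]: 10 plies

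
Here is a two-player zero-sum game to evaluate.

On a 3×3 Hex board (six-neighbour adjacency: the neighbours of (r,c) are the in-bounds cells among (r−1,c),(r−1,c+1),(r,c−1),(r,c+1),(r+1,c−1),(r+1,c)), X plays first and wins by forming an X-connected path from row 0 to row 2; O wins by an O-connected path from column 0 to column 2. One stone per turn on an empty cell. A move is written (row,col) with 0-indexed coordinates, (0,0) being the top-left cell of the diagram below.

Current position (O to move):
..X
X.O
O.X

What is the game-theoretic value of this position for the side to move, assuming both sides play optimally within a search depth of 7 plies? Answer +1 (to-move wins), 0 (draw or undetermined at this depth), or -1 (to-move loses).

p1 O@[..X/X.O/O.X]: (0,0)[O.X/X.O/O.X]+1* (0,1)[.OX/X.O/O.X]+1 (1,1)[..X/XOO/O.X]+1 (2,1)[..X/X.O/OOX]+1
p2 X@[O.X/X.O/O.X]: (0,1)[OXX/X.O/O.X]-1* (1,1)[O.X/XXO/O.X]-1 (2,1)[O.X/X.O/OXX]-1
p3 O@[OXX/X.O/O.X]: (1,1)[OXX/XOO/O.X]+1* (2,1)[OXX/X.O/OOX]+1
p4 X@[OXX/XOO/O.X] terminal -1; root [..X/X.O/O.X] d7

value(..X/X.O/O.X, O) = +1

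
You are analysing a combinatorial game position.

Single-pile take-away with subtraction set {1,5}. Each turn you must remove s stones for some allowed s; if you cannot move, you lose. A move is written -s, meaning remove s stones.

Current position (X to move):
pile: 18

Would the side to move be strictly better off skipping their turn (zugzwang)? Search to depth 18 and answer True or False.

[18] X move#1: -1:-1/17*, -5:-1/13
[17] O move#2: -1:+1/16*, -5:+1/12
[16] X move#3: -1:-1/15*, -5:-1/11
[15] O move#4: -1:+1/14*, -5:+1/10
[14] X move#5: -1:-1/13*, -5:-1/9
[13] O move#6: -1:+1/12*, -5:+1/8
[12] X move#7: -1:-1/11*, -5:-1/7
[11] O move#8: -1:+1/10*, -5:+1/6
[10] X move#9: -1:-1/9*, -5:-1/5
[9] O move#10: -1:+1/8*, -5:+1/4
[8] X move#11: -1:-1/7*, -5:-1/3
[7] O move#12: -1:+1/6*, -5:+1/2
[6] X move#13: -1:-1/5*, -5:-1/1
[5] O move#14: -1:+1/4*, -5:+1/0
[4] X move#15: -1:-1/3*
[3] O move#16: -1:+1/2*
[2] X move#17: -1:-1/1*
[1] O move#18: -1:+1/0*
[0] end (terminal -1, X#19); searched 18 to 18
pass branch (O moves first from the same position):
  | [18] O move#1: -1:-1/17*, -5:-1/13
  | [17] X move#2: -1:+1/16*, -5:+1/12
  | [16] O move#3: -1:-1/15*, -5:-1/11
  | [15] X move#4: -1:+1/14*, -5:+1/10
  | [14] O move#5: -1:-1/13*, -5:-1/9
  | [13] X move#6: -1:+1/12*, -5:+1/8
  | [12] O move#7: -1:-1/11*, -5:-1/7
  | [11] X move#8: -1:+1/10*, -5:+1/6
  | [10] O move#9: -1:-1/9*, -5:-1/5
  | [9] X move#10: -1:+1/8*, -5:+1/4
  | [8] O move#11: -1:-1/7*, -5:-1/3
  | [7] X move#12: -1:+1/6*, -5:+1/2
  | [6] O move#13: -1:-1/5*, -5:-1/1
  | [5] X move#14: -1:+1/4*, -5:+1/0
  | [4] O move#15: -1:-1/3*
  | [3] X move#16: -1:+1/2*
  | [2] O move#17: -1:-1/1*
  | [1] X move#18: -1:+1/0*
  | [0] end (terminal -1, O#19); searched 18 to 18
X moving scores -1; X passing scores +1

zugzwang(18, X) = True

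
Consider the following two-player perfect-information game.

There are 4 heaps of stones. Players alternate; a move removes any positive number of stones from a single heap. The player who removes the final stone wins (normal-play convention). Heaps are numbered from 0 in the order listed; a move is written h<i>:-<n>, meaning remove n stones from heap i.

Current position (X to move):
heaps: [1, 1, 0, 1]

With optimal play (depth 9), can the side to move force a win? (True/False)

X winning at [(1,1,0,1)]: True

ply 1, X at (1,1,0,1) | h0:-1=+1→(0,1,0,1)*; h1:-1=+1→(1,0,0,1); h3:-1=+1→(1,1,0,0)
ply 2, O at (0,1,0,1) | h1:-1=-1→(0,0,0,1)*; h3:-1=-1→(0,1,0,0)
ply 3, X at (0,0,0,1) | h3:-1=+1→(0,0,0,0)*
ply 4: (0,0,0,0) is terminal -1 (O); from (1,1,0,1) depth 9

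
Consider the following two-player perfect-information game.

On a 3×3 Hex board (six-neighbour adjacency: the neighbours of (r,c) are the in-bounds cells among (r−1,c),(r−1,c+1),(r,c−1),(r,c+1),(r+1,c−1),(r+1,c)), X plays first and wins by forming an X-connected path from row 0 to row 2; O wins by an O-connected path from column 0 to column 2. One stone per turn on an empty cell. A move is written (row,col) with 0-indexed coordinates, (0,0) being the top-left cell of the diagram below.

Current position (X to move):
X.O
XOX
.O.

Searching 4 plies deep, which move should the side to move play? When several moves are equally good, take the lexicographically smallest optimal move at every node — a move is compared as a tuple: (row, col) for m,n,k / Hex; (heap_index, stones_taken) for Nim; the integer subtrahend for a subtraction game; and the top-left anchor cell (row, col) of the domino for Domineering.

X's best at [X.O/XOX/.O.]: (2,0)

p1 X@[X.O/XOX/.O.]: (0,1)[XXO/XOX/.O.]-1 (2,0)[X.O/XOX/XO.]+1* (2,2)[X.O/XOX/.OX]-1
p2 O@[X.O/XOX/XO.] terminal -1; root [X.O/XOX/.O.] d4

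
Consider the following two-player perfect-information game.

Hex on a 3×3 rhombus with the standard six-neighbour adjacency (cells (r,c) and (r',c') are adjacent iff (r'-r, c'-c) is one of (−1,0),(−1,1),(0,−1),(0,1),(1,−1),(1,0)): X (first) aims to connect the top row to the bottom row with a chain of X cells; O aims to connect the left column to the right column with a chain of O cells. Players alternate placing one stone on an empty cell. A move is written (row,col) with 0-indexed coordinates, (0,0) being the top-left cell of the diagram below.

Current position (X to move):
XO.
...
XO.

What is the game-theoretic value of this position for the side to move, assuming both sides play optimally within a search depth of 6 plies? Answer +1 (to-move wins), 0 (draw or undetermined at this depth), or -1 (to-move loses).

[XO./.../XO.] X move#1: (0,2):+1/XOX/.../XO.*, (1,0):+1/XO./X../XO., (1,1):+1/XO./.X./XO., (1,2):+1/XO./..X/XO., (2,2):+1/XO./.../XOX
[XOX/.../XO.] O move#2: (1,0):-1/XOX/O../XO.*, (1,1):-1/XOX/.O./XO., (1,2):-1/XOX/..O/XO., (2,2):-1/XOX/.../XOO
[XOX/O../XO.] X move#3: (1,1):+1/XOX/OX./XO.*, (1,2):+1/XOX/O.X/XO., (2,2):+1/XOX/O../XOX
[XOX/OX./XO.] end (terminal -1, O#4); searched XO./.../XO. to 6

value(XO./.../XO., X) = +1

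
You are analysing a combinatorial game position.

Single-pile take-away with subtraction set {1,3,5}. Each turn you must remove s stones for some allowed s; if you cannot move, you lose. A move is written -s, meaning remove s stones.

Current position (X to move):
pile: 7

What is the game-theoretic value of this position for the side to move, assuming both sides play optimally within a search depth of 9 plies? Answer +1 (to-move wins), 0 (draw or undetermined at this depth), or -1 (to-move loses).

[7] X move#1: -1:+1/6*, -3:+1/4, -5:+1/2
[6] O move#2: -1:-1/5*, -3:-1/3, -5:-1/1
[5] X move#3: -1:+1/4*, -3:+1/2, -5:+1/0
[4] O move#4: -1:-1/3*, -3:-1/1
[3] X move#5: -1:+1/2*, -3:+1/0
[2] O move#6: -1:-1/1*
[1] X move#7: -1:+1/0*
[0] end (terminal -1, O#8); searched 7 to 9

value(7, X) = +1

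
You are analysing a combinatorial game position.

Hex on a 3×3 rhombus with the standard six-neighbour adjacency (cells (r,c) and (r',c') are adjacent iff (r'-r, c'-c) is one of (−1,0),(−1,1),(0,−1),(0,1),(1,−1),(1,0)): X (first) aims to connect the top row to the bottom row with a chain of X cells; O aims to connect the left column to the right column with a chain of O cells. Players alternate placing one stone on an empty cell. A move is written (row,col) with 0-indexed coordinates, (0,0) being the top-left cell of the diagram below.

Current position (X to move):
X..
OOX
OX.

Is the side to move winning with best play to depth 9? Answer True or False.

ply 1, X at X../OOX/OX. | (0,1)=-1→XX./OOX/OX.; (0,2)=+1→X.X/OOX/OX.*; (2,2)=-1→X../OOX/OXX
ply 2: X.X/OOX/OX. is terminal -1 (O); from X../OOX/OX. depth 9

X winning at [X../OOX/OX.]: True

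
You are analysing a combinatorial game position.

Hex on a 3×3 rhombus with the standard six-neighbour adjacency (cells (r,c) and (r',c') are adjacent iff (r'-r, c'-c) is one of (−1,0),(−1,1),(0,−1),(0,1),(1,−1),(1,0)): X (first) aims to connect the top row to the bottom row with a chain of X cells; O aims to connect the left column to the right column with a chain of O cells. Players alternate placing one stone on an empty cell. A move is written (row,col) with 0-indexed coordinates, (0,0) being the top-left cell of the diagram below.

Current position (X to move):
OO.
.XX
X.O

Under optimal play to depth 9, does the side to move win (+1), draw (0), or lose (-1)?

ply 1, X at OO./.XX/X.O | (0,2)=+1→OOX/.XX/X.O*; (1,0)=-1→OO./XXX/X.O; (2,1)=-1→OO./.XX/XXO
ply 2: OOX/.XX/X.O is terminal -1 (O); from OO./.XX/X.O depth 9

value(OO./.XX/X.O, X) = +1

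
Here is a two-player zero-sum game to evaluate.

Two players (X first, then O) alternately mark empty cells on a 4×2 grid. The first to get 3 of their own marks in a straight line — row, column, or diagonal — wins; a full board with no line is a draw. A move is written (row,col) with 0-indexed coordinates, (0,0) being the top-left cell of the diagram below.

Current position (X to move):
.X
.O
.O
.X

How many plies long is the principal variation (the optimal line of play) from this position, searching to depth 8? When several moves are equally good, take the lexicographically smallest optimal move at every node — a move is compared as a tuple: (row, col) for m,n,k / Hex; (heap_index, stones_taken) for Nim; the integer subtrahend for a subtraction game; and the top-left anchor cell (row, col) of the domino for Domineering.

PV length from [.X/.O/.O/.X]: 4 plies

[.X/.O/.O/.X] X move#1: (0,0):+0/XX/.O/.O/.X*, (1,0):+0/.X/XO/.O/.X, (2,0):+0/.X/.O/XO/.X, (3,0):+0/.X/.O/.O/XX
[XX/.O/.O/.X] O move#2: (1,0):+0/XX/OO/.O/.X*, (2,0):+0/XX/.O/OO/.X, (3,0):+0/XX/.O/.O/OX
[XX/OO/.O/.X] X move#3: (2,0):+0/XX/OO/XO/.X*, (3,0):+0/XX/OO/.O/XX
[XX/OO/XO/.X] O move#4: (3,0):+0/XX/OO/XO/OX*
[XX/OO/XO/OX] end (terminal +0, X#5); searched .X/.O/.O/.X to 8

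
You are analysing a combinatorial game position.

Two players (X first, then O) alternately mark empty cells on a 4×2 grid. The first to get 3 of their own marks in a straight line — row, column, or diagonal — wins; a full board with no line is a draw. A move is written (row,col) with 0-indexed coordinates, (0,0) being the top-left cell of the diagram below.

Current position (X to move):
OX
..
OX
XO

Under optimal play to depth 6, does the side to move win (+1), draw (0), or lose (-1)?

ply 1, X at OX/../OX/XO | (1,0)=+0→OX/X./OX/XO; (1,1)=+1→OX/.X/OX/XO*
ply 2: OX/.X/OX/XO is terminal -1 (O); from OX/../OX/XO depth 6

value(OX/../OX/XO, X) = +1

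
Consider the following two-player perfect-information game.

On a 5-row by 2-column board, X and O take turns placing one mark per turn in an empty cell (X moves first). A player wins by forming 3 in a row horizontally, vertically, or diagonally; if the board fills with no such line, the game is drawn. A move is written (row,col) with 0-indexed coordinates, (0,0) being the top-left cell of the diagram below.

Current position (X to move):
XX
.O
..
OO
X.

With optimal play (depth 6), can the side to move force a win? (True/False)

ply 1, X at XX/.O/../OO/X. | (1,0)=-1→XX/XO/../OO/X.; (2,0)=-1→XX/.O/X./OO/X.; (2,1)=+0→XX/.O/.X/OO/X.*; (4,1)=-1→XX/.O/../OO/XX
ply 2, O at XX/.O/.X/OO/X. | (1,0)=+0→XX/OO/.X/OO/X.*; (2,0)=+0→XX/.O/OX/OO/X.; (4,1)=+0→XX/.O/.X/OO/XO
ply 3, X at XX/OO/.X/OO/X. | (2,0)=+0→XX/OO/XX/OO/X.*; (4,1)=-1→XX/OO/.X/OO/XX
ply 4, O at XX/OO/XX/OO/X. | (4,1)=+0→XX/OO/XX/OO/XO*
ply 5: XX/OO/XX/OO/XO is terminal +0 (X); from XX/.O/../OO/X. depth 6

X winning at [XX/.O/../OO/X.]: False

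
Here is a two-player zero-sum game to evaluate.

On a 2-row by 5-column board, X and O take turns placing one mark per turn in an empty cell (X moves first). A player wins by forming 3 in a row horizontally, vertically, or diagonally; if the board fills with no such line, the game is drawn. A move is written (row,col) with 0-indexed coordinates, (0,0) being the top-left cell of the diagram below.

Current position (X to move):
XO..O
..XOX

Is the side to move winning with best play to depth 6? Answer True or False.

[XO..O/..XOX] X move#1: (0,2):+0/XOX.O/..XOX*, (0,3):+0/XO.XO/..XOX, (1,0):+0/XO..O/X.XOX, (1,1):+0/XO..O/.XXOX
[XOX.O/..XOX] O move#2: (0,3):+0/XOXOO/..XOX*, (1,0):+0/XOX.O/O.XOX, (1,1):+0/XOX.O/.OXOX
[XOXOO/..XOX] X move#3: (1,0):+0/XOXOO/X.XOX*, (1,1):+0/XOXOO/.XXOX
[XOXOO/X.XOX] O move#4: (1,1):+0/XOXOO/XOXOX*
[XOXOO/XOXOX] end (terminal +0, X#5); searched XO..O/..XOX to 6

X winning at [XO..O/..XOX]: False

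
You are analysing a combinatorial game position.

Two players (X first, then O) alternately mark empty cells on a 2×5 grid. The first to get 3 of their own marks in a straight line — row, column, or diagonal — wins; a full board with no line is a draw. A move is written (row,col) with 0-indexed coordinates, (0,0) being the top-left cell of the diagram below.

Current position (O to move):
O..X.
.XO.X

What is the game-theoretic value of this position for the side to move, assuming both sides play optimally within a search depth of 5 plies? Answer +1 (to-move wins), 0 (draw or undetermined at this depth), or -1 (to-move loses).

value(O..X./.XO.X, O) = 0

[O..X./.XO.X] O move#1: (0,1):+0/OO.X./.XO.X*, (0,2):+0/O.OX./.XO.X, (0,4):+0/O..XO/.XO.X, (1,0):-1/O..X./OXO.X, (1,3):-1/O..X./.XOOX
[OO.X./.XO.X] X move#2: (0,2):+0/OOXX./.XO.X*, (0,4):-1/OO.XX/.XO.X, (1,0):-1/OO.X./XXO.X, (1,3):-1/OO.X./.XOXX
[OOXX./.XO.X] O move#3: (0,4):+0/OOXXO/.XO.X*, (1,0):-1/OOXX./OXO.X, (1,3):-1/OOXX./.XOOX
[OOXXO/.XO.X] X move#4: (1,0):+0/OOXXO/XXO.X*, (1,3):+0/OOXXO/.XOXX
[OOXXO/XXO.X] O move#5: (1,3):+0/OOXXO/XXOOX*
[OOXXO/XXOOX] end (terminal +0, X#6); searched O..X./.XO.X to 5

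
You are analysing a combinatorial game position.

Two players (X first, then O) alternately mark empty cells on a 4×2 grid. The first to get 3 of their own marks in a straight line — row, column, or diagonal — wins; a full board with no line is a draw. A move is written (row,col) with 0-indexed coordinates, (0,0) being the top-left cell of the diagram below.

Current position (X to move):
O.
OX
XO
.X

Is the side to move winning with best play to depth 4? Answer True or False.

ply 1, X at O./OX/XO/.X | (0,1)=+0→OX/OX/XO/.X*; (3,0)=+0→O./OX/XO/XX
ply 2, O at OX/OX/XO/.X | (3,0)=+0→OX/OX/XO/OX*
ply 3: OX/OX/XO/OX is terminal +0 (X); from O./OX/XO/.X depth 4

X winning at [O./OX/XO/.X]: False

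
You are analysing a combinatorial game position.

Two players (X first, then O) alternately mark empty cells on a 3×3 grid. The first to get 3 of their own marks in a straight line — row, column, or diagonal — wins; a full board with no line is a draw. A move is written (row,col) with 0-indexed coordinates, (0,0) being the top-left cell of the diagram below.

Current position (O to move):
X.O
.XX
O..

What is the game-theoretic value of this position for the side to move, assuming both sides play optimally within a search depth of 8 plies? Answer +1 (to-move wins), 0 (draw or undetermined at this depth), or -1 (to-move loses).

ply 1, O at X.O/.XX/O.. | (0,1)=-1→XOO/.XX/O..*; (1,0)=-1→X.O/OXX/O..; (2,1)=-1→X.O/.XX/OO.; (2,2)=-1→X.O/.XX/O.O
ply 2, X at XOO/.XX/O.. | (1,0)=+1→XOO/XXX/O..*; (2,1)=+1→XOO/.XX/OX.; (2,2)=+1→XOO/.XX/O.X
ply 3: XOO/XXX/O.. is terminal -1 (O); from X.O/.XX/O.. depth 8

value(X.O/.XX/O.., O) = -1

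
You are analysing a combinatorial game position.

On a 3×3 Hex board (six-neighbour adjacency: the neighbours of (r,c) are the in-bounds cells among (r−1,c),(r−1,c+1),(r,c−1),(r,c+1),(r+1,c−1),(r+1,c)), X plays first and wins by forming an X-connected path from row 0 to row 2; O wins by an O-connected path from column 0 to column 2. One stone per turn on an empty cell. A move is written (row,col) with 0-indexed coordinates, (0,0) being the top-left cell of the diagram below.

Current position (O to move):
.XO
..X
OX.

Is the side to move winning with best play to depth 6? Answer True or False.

[.XO/..X/OX.] O move#1: (0,0):-1/OXO/..X/OX., (1,0):-1/.XO/O.X/OX., (1,1):+1/.XO/.OX/OX.*, (2,2):-1/.XO/..X/OXO
[.XO/.OX/OX.] end (terminal -1, X#2); searched .XO/..X/OX. to 6

O winning at [.XO/..X/OX.]: True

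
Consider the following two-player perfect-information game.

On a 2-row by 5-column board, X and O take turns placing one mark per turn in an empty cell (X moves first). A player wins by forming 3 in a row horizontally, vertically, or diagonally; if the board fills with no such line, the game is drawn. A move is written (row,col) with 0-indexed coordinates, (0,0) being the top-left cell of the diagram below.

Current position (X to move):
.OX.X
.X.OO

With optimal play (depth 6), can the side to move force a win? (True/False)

X winning at [.OX.X/.X.OO]: True

ply 1, X at .OX.X/.X.OO | (0,0)=-1→XOX.X/.X.OO; (0,3)=+1→.OXXX/.X.OO*; (1,0)=-1→.OX.X/XX.OO; (1,2)=+1→.OX.X/.XXOO
ply 2: .OXXX/.X.OO is terminal -1 (O); from .OX.X/.X.OO depth 6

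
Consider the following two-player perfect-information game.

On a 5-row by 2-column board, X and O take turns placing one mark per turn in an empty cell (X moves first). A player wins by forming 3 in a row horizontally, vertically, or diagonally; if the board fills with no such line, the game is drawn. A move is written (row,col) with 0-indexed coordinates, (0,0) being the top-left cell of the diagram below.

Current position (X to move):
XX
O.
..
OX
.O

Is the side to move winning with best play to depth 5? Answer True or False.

ply 1, X at XX/O./../OX/.O | (1,1)=-1→XX/OX/../OX/.O; (2,0)=+0→XX/O./X./OX/.O*; (2,1)=-1→XX/O./.X/OX/.O; (4,0)=-1→XX/O./../OX/XO
ply 2, O at XX/O./X./OX/.O | (1,1)=+0→XX/OO/X./OX/.O*; (2,1)=+0→XX/O./XO/OX/.O; (4,0)=+0→XX/O./X./OX/OO
ply 3, X at XX/OO/X./OX/.O | (2,1)=+0→XX/OO/XX/OX/.O*; (4,0)=+0→XX/OO/X./OX/XO
ply 4, O at XX/OO/XX/OX/.O | (4,0)=+0→XX/OO/XX/OX/OO*
ply 5: XX/OO/XX/OX/OO is terminal +0 (X); from XX/O./../OX/.O depth 5

X winning at [XX/O./../OX/.O]: False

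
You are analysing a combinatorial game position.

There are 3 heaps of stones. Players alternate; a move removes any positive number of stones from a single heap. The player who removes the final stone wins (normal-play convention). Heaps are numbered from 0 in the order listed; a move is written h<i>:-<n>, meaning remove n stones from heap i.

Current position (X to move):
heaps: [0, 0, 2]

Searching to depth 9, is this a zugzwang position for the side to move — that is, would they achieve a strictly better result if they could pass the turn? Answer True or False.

[(0,0,2)] X move#1: h2:-1:-1/(0,0,1), h2:-2:+1/(0,0,0)*
[(0,0,0)] end (terminal -1, O#2); searched (0,0,2) to 9
suppose X passes — search the same position with O to move:
pass> [(0,0,2)] O move#1: h2:-1:-1/(0,0,1), h2:-2:+1/(0,0,0)*
pass> [(0,0,0)] end (terminal -1, X#2); searched (0,0,2) to 9
for X: play +1, pass -1

zugzwang((0,0,2), X) = False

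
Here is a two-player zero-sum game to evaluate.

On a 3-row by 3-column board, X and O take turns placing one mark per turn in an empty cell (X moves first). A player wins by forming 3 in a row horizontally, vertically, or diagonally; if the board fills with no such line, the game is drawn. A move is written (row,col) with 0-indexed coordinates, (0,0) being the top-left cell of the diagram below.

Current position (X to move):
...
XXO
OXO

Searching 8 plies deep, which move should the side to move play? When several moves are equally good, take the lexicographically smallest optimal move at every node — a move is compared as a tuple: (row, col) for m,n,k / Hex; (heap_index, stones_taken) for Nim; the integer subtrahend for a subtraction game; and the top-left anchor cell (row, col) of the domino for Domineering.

ply 1, X at .../XXO/OXO | (0,0)=-1→X../XXO/OXO; (0,1)=+1→.X./XXO/OXO*; (0,2)=+0→..X/XXO/OXO
ply 2: .X./XXO/OXO is terminal -1 (O); from .../XXO/OXO depth 8

X's best at [.../XXO/OXO]: (0,1)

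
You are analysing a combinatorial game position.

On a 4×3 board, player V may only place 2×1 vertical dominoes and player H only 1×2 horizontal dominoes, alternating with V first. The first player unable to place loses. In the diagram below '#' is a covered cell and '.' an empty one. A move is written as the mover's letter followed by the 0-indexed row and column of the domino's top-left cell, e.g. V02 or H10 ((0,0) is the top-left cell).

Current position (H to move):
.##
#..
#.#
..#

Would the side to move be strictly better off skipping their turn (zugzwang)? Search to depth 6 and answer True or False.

zugzwang(.##/#../#.#/..#, H) = True

ply 1, H at .##/#../#.#/..# | H11=-1→.##/###/#.#/..#*; H30=-1→.##/#../#.#/###
ply 2, V at .##/###/#.#/..# | V21=+1→.##/###/###/.##*
ply 3: .##/###/###/.## is terminal -1 (H); from .##/#../#.#/..# depth 6
if H skipped the turn, V would face:
~ ply 1, V at .##/#../#.#/..# | V11=-1→.##/##./###/..#*; V21=-1→.##/#../###/.##
~ ply 2, H at .##/##./###/..# | H30=+1→.##/##./###/###*
~ ply 3: .##/##./###/### is terminal -1 (V); from .##/#../#.#/..# depth 6
compare (H): move=-1 vs pass=+1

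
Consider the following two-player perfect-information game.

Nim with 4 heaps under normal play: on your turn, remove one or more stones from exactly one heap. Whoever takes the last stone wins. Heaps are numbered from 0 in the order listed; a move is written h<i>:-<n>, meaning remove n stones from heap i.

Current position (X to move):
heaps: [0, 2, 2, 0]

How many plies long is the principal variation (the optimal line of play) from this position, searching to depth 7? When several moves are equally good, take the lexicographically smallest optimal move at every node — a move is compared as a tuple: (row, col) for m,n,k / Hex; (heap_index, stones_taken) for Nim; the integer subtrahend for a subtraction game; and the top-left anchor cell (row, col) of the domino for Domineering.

[(0,2,2,0)] X move#1: h1:-1:-1/(0,1,2,0)*, h1:-2:-1/(0,0,2,0), h2:-1:-1/(0,2,1,0), h2:-2:-1/(0,2,0,0)
[(0,1,2,0)] O move#2: h1:-1:-1/(0,0,2,0), h2:-1:+1/(0,1,1,0)*, h2:-2:-1/(0,1,0,0)
[(0,1,1,0)] X move#3: h1:-1:-1/(0,0,1,0)*, h2:-1:-1/(0,1,0,0)
[(0,0,1,0)] O move#4: h2:-1:+1/(0,0,0,0)*
[(0,0,0,0)] end (terminal -1, X#5); searched (0,2,2,0) to 7

PV length from [(0,2,2,0)]: 4 plies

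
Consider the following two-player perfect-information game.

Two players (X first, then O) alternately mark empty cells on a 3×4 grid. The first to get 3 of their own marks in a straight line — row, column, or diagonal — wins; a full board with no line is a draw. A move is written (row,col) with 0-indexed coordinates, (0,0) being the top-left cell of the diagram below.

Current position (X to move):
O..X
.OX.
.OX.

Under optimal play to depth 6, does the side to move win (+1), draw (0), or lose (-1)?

p1 X@[O..X/.OX./.OX.]: (0,1)[OX.X/.OX./.OX.]+1* (0,2)[O.XX/.OX./.OX.]+1 (1,0)[O..X/XOX./.OX.]-1 (1,3)[O..X/.OXX/.OX.]-1 (2,0)[O..X/.OX./XOX.]-1 (2,3)[O..X/.OX./.OXX]-1
p2 O@[OX.X/.OX./.OX.]: (0,2)[OXOX/.OX./.OX.]-1* (1,0)[OX.X/OOX./.OX.]-1 (1,3)[OX.X/.OXO/.OX.]-1 (2,0)[OX.X/.OX./OOX.]-1 (2,3)[OX.X/.OX./.OXO]-1
p3 X@[OXOX/.OX./.OX.]: (1,0)[OXOX/XOX./.OX.]-1 (1,3)[OXOX/.OXX/.OX.]-1 (2,0)[OXOX/.OX./XOX.]+0 (2,3)[OXOX/.OX./.OXX]+1*
p4 O@[OXOX/.OX./.OXX] terminal -1; root [O..X/.OX./.OX.] d6

value(O..X/.OX./.OX., X) = +1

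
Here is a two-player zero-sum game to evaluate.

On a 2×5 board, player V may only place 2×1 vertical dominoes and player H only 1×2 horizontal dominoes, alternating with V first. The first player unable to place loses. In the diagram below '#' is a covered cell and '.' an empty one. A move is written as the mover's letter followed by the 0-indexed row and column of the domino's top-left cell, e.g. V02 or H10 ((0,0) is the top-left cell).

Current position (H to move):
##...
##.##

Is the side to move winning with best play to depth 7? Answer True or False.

H winning at [##.../##.##]: True

[##.../##.##] H move#1: H02:+1/####./##.##*, H03:-1/##.##/##.##
[####./##.##] end (terminal -1, V#2); searched ##.../##.## to 7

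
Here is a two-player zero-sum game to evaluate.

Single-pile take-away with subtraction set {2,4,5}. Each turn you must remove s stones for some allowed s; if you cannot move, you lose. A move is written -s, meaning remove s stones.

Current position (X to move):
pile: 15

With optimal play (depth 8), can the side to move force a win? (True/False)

ply 1, X at 15 | -2=-1→13*; -4=-1→11; -5=-1→10
ply 2, O at 13 | -2=-1→11; -4=-1→9; -5=+1→8*
ply 3, X at 8 | -2=-1→6*; -4=-1→4; -5=-1→3
ply 4, O at 6 | -2=-1→4; -4=-1→2; -5=+1→1*
ply 5: 1 is terminal -1 (X); from 15 depth 8

X winning at [15]: False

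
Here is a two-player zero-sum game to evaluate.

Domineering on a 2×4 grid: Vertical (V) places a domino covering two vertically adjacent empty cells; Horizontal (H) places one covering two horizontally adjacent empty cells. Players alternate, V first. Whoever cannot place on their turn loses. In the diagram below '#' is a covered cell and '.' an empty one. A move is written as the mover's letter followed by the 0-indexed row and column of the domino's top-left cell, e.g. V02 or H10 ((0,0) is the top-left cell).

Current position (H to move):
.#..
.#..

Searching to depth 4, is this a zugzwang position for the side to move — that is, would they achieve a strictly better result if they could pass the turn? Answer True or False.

ply 1, H at .#../.#.. | H02=+1→.###/.#..*; H12=+1→.#../.###
ply 2, V at .###/.#.. | V00=-1→####/##..*
ply 3, H at ####/##.. | H12=+1→####/####*
ply 4: ####/#### is terminal -1 (V); from .#../.#.. depth 4
if H skipped the turn, V would face:
~ ply 1, V at .#../.#.. | V00=-1→##../##..; V02=+1→.##./.##.*; V03=+1→.#.#/.#.#
~ ply 2: .##./.##. is terminal -1 (H); from .#../.#.. depth 4
compare (H): move=+1 vs pass=-1

zugzwang(.#../.#.., H) = False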